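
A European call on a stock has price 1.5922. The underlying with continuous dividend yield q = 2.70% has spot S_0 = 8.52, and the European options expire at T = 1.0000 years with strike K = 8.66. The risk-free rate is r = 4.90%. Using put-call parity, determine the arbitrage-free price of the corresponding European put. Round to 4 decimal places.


Answer: Put price = 1.5451

Derivation:
Put-call parity: C - P = S_0 * exp(-qT) - K * exp(-rT).
S_0 * exp(-qT) = 8.5200 * 0.97336124 = 8.29303778
K * exp(-rT) = 8.6600 * 0.95218113 = 8.24588858
P = C - S*exp(-qT) + K*exp(-rT)
P = 1.5922 - 8.29303778 + 8.24588858 = 1.5451


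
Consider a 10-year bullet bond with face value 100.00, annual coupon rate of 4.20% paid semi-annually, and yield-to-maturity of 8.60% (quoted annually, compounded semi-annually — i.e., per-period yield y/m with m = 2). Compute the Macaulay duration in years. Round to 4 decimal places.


Answer: Macaulay duration = 7.8660 years

Derivation:
Coupon per period c = face * coupon_rate / m = 2.100000
Periods per year m = 2; per-period yield y/m = 0.043000
Number of cashflows N = 20
Cashflows (t years, CF_t, discount factor 1/(1+y/m)^(m*t), PV):
  t = 0.5000: CF_t = 2.100000, DF = 0.958773, PV = 2.013423
  t = 1.0000: CF_t = 2.100000, DF = 0.919245, PV = 1.930415
  t = 1.5000: CF_t = 2.100000, DF = 0.881347, PV = 1.850829
  t = 2.0000: CF_t = 2.100000, DF = 0.845012, PV = 1.774525
  t = 2.5000: CF_t = 2.100000, DF = 0.810174, PV = 1.701366
  t = 3.0000: CF_t = 2.100000, DF = 0.776773, PV = 1.631223
  t = 3.5000: CF_t = 2.100000, DF = 0.744749, PV = 1.563973
  t = 4.0000: CF_t = 2.100000, DF = 0.714045, PV = 1.499494
  t = 4.5000: CF_t = 2.100000, DF = 0.684607, PV = 1.437674
  t = 5.0000: CF_t = 2.100000, DF = 0.656382, PV = 1.378403
  t = 5.5000: CF_t = 2.100000, DF = 0.629322, PV = 1.321575
  t = 6.0000: CF_t = 2.100000, DF = 0.603376, PV = 1.267090
  t = 6.5000: CF_t = 2.100000, DF = 0.578501, PV = 1.214852
  t = 7.0000: CF_t = 2.100000, DF = 0.554651, PV = 1.164767
  t = 7.5000: CF_t = 2.100000, DF = 0.531784, PV = 1.116747
  t = 8.0000: CF_t = 2.100000, DF = 0.509860, PV = 1.070706
  t = 8.5000: CF_t = 2.100000, DF = 0.488840, PV = 1.026564
  t = 9.0000: CF_t = 2.100000, DF = 0.468687, PV = 0.984242
  t = 9.5000: CF_t = 2.100000, DF = 0.449364, PV = 0.943664
  t = 10.0000: CF_t = 102.100000, DF = 0.430838, PV = 43.988543
Price P = sum_t PV_t = 70.880075
Macaulay numerator sum_t t * PV_t:
  t * PV_t at t = 0.5000: 1.006711
  t * PV_t at t = 1.0000: 1.930415
  t * PV_t at t = 1.5000: 2.776244
  t * PV_t at t = 2.0000: 3.549050
  t * PV_t at t = 2.5000: 4.253415
  t * PV_t at t = 3.0000: 4.893670
  t * PV_t at t = 3.5000: 5.473904
  t * PV_t at t = 4.0000: 5.997977
  t * PV_t at t = 4.5000: 6.469534
  t * PV_t at t = 5.0000: 6.892015
  t * PV_t at t = 5.5000: 7.268664
  t * PV_t at t = 6.0000: 7.602542
  t * PV_t at t = 6.5000: 7.896536
  t * PV_t at t = 7.0000: 8.153367
  t * PV_t at t = 7.5000: 8.375600
  t * PV_t at t = 8.0000: 8.565650
  t * PV_t at t = 8.5000: 8.725794
  t * PV_t at t = 9.0000: 8.858175
  t * PV_t at t = 9.5000: 8.964809
  t * PV_t at t = 10.0000: 439.885426
Macaulay duration D = (sum_t t * PV_t) / P = 557.539501 / 70.880075 = 7.865955


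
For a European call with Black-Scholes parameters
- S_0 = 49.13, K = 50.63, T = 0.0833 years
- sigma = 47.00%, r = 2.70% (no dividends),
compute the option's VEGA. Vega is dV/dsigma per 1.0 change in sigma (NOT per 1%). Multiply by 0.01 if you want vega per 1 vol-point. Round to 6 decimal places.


d1 = -0.1373006322; d2 = -0.2729508073
phi(d1) = 0.3951996238; exp(-qT) = 1.0000000000; exp(-rT) = 0.9977534273
Vega = S * exp(-qT) * phi(d1) * sqrt(T) = 49.1300 * 1.0000000000 * 0.3951996238 * 0.2886173938 = 5.603841

Answer: Vega = 5.603841


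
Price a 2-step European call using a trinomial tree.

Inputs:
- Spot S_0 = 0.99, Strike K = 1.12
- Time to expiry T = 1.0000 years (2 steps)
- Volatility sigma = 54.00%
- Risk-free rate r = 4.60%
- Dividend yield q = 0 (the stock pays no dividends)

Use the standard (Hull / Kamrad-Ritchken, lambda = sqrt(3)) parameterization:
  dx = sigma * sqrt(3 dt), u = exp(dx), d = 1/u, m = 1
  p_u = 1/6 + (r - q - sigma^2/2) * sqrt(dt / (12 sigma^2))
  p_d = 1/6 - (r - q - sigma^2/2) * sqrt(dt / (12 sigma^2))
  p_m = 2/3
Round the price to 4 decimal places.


dt = T/N = 0.500000; dx = sigma*sqrt(3*dt) = 0.661362
u = exp(dx) = 1.937430; d = 1/u = 0.516148
p_u = 0.128942, p_m = 0.666667, p_d = 0.204392
Discount per step: exp(-r*dt) = 0.977262
Stock lattice S(k, j) with j the centered position index:
  k=0: S(0,+0) = 0.9900
  k=1: S(1,-1) = 0.5110; S(1,+0) = 0.9900; S(1,+1) = 1.9181
  k=2: S(2,-2) = 0.2637; S(2,-1) = 0.5110; S(2,+0) = 0.9900; S(2,+1) = 1.9181; S(2,+2) = 3.7161
Terminal payoffs V(N, j) = max(S_T - K, 0):
  V(2,-2) = 0.000000; V(2,-1) = 0.000000; V(2,+0) = 0.000000; V(2,+1) = 0.798055; V(2,+2) = 2.596098
Backward induction: V(k, j) = exp(-r*dt) * [p_u * V(k+1, j+1) + p_m * V(k+1, j) + p_d * V(k+1, j-1)]
  V(1,-1) = exp(-r*dt) * [p_u*0.000000 + p_m*0.000000 + p_d*0.000000] = 0.000000
  V(1,+0) = exp(-r*dt) * [p_u*0.798055 + p_m*0.000000 + p_d*0.000000] = 0.100563
  V(1,+1) = exp(-r*dt) * [p_u*2.596098 + p_m*0.798055 + p_d*0.000000] = 0.847073
  V(0,+0) = exp(-r*dt) * [p_u*0.847073 + p_m*0.100563 + p_d*0.000000] = 0.172257

Answer: Price = V(0,0) = 0.1723


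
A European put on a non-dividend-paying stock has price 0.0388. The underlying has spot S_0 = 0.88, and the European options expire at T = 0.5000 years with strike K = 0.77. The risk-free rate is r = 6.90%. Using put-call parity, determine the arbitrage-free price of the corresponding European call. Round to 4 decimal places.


Answer: Call price = 0.1749

Derivation:
Put-call parity: C - P = S_0 * exp(-qT) - K * exp(-rT).
S_0 * exp(-qT) = 0.8800 * 1.00000000 = 0.88000000
K * exp(-rT) = 0.7700 * 0.96608834 = 0.74388802
C = P + S*exp(-qT) - K*exp(-rT)
C = 0.0388 + 0.88000000 - 0.74388802 = 0.1749


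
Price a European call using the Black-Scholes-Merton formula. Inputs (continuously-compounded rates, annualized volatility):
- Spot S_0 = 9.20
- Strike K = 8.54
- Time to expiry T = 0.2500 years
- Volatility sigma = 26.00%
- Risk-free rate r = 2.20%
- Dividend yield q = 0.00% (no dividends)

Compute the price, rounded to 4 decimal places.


d1 = (ln(S/K) + (r - q + 0.5*sigma^2) * T) / (sigma * sqrt(T)) = 0.67994213
d2 = d1 - sigma * sqrt(T) = 0.54994213
exp(-rT) = 0.99451510; exp(-qT) = 1.00000000
C = S_0 * exp(-qT) * N(d1) - K * exp(-rT) * N(d2)
N(d1) = 0.75172945; N(d2) = 0.70882047
C = 9.2000 * 1.00000000 * 0.75172945 - 8.5400 * 0.99451510 * 0.70882047 = 0.8958

Answer: Price = 0.8958


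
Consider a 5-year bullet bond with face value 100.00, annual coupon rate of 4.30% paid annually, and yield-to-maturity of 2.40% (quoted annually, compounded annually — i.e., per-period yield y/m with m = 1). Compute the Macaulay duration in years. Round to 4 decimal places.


Coupon per period c = face * coupon_rate / m = 4.300000
Periods per year m = 1; per-period yield y/m = 0.024000
Number of cashflows N = 5
Cashflows (t years, CF_t, discount factor 1/(1+y/m)^(m*t), PV):
  t = 1.0000: CF_t = 4.300000, DF = 0.976562, PV = 4.199219
  t = 2.0000: CF_t = 4.300000, DF = 0.953674, PV = 4.100800
  t = 3.0000: CF_t = 4.300000, DF = 0.931323, PV = 4.004687
  t = 4.0000: CF_t = 4.300000, DF = 0.909495, PV = 3.910827
  t = 5.0000: CF_t = 104.300000, DF = 0.888178, PV = 92.637009
Price P = sum_t PV_t = 108.852542
Macaulay numerator sum_t t * PV_t:
  t * PV_t at t = 1.0000: 4.199219
  t * PV_t at t = 2.0000: 8.201599
  t * PV_t at t = 3.0000: 12.014061
  t * PV_t at t = 4.0000: 15.643309
  t * PV_t at t = 5.0000: 463.185046
Macaulay duration D = (sum_t t * PV_t) / P = 503.243234 / 108.852542 = 4.623165

Answer: Macaulay duration = 4.6232 years


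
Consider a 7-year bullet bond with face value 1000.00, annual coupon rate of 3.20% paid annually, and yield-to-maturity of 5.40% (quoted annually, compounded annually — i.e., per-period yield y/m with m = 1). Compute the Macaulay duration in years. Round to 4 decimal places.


Answer: Macaulay duration = 6.3301 years

Derivation:
Coupon per period c = face * coupon_rate / m = 32.000000
Periods per year m = 1; per-period yield y/m = 0.054000
Number of cashflows N = 7
Cashflows (t years, CF_t, discount factor 1/(1+y/m)^(m*t), PV):
  t = 1.0000: CF_t = 32.000000, DF = 0.948767, PV = 30.360531
  t = 2.0000: CF_t = 32.000000, DF = 0.900158, PV = 28.805058
  t = 3.0000: CF_t = 32.000000, DF = 0.854040, PV = 27.329277
  t = 4.0000: CF_t = 32.000000, DF = 0.810285, PV = 25.929106
  t = 5.0000: CF_t = 32.000000, DF = 0.768771, PV = 24.600669
  t = 6.0000: CF_t = 32.000000, DF = 0.729384, PV = 23.340294
  t = 7.0000: CF_t = 1032.000000, DF = 0.692015, PV = 714.159835
Price P = sum_t PV_t = 874.524770
Macaulay numerator sum_t t * PV_t:
  t * PV_t at t = 1.0000: 30.360531
  t * PV_t at t = 2.0000: 57.610116
  t * PV_t at t = 3.0000: 81.987832
  t * PV_t at t = 4.0000: 103.716422
  t * PV_t at t = 5.0000: 123.003347
  t * PV_t at t = 6.0000: 140.041761
  t * PV_t at t = 7.0000: 4999.118842
Macaulay duration D = (sum_t t * PV_t) / P = 5535.838851 / 874.524770 = 6.330111


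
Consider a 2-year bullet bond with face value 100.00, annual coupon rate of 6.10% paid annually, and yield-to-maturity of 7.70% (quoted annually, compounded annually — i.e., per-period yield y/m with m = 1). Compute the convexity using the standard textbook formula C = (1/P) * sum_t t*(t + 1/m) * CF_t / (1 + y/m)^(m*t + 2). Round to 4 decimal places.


Coupon per period c = face * coupon_rate / m = 6.100000
Periods per year m = 1; per-period yield y/m = 0.077000
Number of cashflows N = 2
Cashflows (t years, CF_t, discount factor 1/(1+y/m)^(m*t), PV):
  t = 1.0000: CF_t = 6.100000, DF = 0.928505, PV = 5.663881
  t = 2.0000: CF_t = 106.100000, DF = 0.862122, PV = 91.471116
Price P = sum_t PV_t = 97.134997
Convexity numerator sum_t t*(t + 1/m) * CF_t / (1+y/m)^(m*t + 2):
  t = 1.0000: term = 9.765910
  t = 2.0000: term = 473.155422
Convexity = (1/P) * sum = 482.921332 / 97.134997 = 4.971651

Answer: Convexity = 4.9717


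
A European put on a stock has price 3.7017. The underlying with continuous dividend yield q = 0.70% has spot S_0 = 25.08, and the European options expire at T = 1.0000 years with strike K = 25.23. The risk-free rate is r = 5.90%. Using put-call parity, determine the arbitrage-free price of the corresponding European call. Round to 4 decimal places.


Put-call parity: C - P = S_0 * exp(-qT) - K * exp(-rT).
S_0 * exp(-qT) = 25.0800 * 0.99302444 = 24.90505303
K * exp(-rT) = 25.2300 * 0.94270677 = 23.78449179
C = P + S*exp(-qT) - K*exp(-rT)
C = 3.7017 + 24.90505303 - 23.78449179 = 4.8223

Answer: Call price = 4.8223


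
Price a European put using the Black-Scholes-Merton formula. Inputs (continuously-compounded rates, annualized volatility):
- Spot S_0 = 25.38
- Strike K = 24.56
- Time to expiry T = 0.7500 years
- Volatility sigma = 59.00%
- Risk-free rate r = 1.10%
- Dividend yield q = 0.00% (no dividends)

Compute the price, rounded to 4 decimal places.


Answer: Price = 4.5197

Derivation:
d1 = (ln(S/K) + (r - q + 0.5*sigma^2) * T) / (sigma * sqrt(T)) = 0.33590015
d2 = d1 - sigma * sqrt(T) = -0.17505483
exp(-rT) = 0.99178394; exp(-qT) = 1.00000000
P = K * exp(-rT) * N(-d2) - S_0 * exp(-qT) * N(-d1)
N(-d1) = 0.36847308; N(-d2) = 0.56948173
P = 24.5600 * 0.99178394 * 0.56948173 - 25.3800 * 1.00000000 * 0.36847308 = 4.5197


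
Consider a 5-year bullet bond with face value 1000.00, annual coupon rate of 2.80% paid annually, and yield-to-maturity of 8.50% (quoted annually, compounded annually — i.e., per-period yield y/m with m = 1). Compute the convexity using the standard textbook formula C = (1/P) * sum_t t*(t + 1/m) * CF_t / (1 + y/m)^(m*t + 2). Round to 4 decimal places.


Coupon per period c = face * coupon_rate / m = 28.000000
Periods per year m = 1; per-period yield y/m = 0.085000
Number of cashflows N = 5
Cashflows (t years, CF_t, discount factor 1/(1+y/m)^(m*t), PV):
  t = 1.0000: CF_t = 28.000000, DF = 0.921659, PV = 25.806452
  t = 2.0000: CF_t = 28.000000, DF = 0.849455, PV = 23.784748
  t = 3.0000: CF_t = 28.000000, DF = 0.782908, PV = 21.921427
  t = 4.0000: CF_t = 28.000000, DF = 0.721574, PV = 20.204080
  t = 5.0000: CF_t = 1028.000000, DF = 0.665045, PV = 683.666695
Price P = sum_t PV_t = 775.383401
Convexity numerator sum_t t*(t + 1/m) * CF_t / (1+y/m)^(m*t + 2):
  t = 1.0000: term = 43.842854
  t = 2.0000: term = 121.224480
  t = 3.0000: term = 223.455262
  t = 4.0000: term = 343.249251
  t = 5.0000: term = 17422.328658
Convexity = (1/P) * sum = 18154.100504 / 775.383401 = 23.413063

Answer: Convexity = 23.4131


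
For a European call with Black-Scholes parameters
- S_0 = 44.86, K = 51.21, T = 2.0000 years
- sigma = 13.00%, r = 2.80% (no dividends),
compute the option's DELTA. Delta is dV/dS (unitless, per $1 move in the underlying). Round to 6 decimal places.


Answer: Delta = 0.373130

Derivation:
d1 = -0.3235736752; d2 = -0.5074214383
phi(d1) = 0.3785949061; exp(-qT) = 1.0000000000; exp(-rT) = 0.9455391359
N(d1) = 0.3731304104
Delta = exp(-qT) * N(d1) = 1.0000000000 * 0.3731304104 = 0.373130


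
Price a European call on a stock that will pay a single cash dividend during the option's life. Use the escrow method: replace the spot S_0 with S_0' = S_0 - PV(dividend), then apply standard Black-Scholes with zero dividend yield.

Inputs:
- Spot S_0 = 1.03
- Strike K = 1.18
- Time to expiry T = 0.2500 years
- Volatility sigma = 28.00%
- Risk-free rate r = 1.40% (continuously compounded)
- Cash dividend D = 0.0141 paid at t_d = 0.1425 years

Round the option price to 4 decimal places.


PV(D) = D * exp(-r * t_d) = 0.0141 * 0.99800699 = 0.01407190
S_0' = S_0 - PV(D) = 1.0300 - 0.01407190 = 1.01592810
d1 = (ln(S_0'/K) + (r + sigma^2/2)*T) / (sigma*sqrt(T)) = -0.97437042
d2 = d1 - sigma*sqrt(T) = -1.11437042
exp(-rT) = 0.99650612
N(d1) = 0.16493633; N(d2) = 0.13256015
C = S_0' * N(d1) - K * exp(-rT) * N(d2) = 1.01592810 * 0.16493633 - 1.1800 * 0.99650612 * 0.13256015 = 0.0117

Answer: Price = 0.0117


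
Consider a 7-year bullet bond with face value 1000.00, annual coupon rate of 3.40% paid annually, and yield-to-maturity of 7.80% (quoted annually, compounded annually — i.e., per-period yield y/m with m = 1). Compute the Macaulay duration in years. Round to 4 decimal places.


Coupon per period c = face * coupon_rate / m = 34.000000
Periods per year m = 1; per-period yield y/m = 0.078000
Number of cashflows N = 7
Cashflows (t years, CF_t, discount factor 1/(1+y/m)^(m*t), PV):
  t = 1.0000: CF_t = 34.000000, DF = 0.927644, PV = 31.539889
  t = 2.0000: CF_t = 34.000000, DF = 0.860523, PV = 29.257782
  t = 3.0000: CF_t = 34.000000, DF = 0.798259, PV = 27.140799
  t = 4.0000: CF_t = 34.000000, DF = 0.740500, PV = 25.176994
  t = 5.0000: CF_t = 34.000000, DF = 0.686920, PV = 23.355282
  t = 6.0000: CF_t = 34.000000, DF = 0.637217, PV = 21.665382
  t = 7.0000: CF_t = 1034.000000, DF = 0.591111, PV = 611.208257
Price P = sum_t PV_t = 769.344385
Macaulay numerator sum_t t * PV_t:
  t * PV_t at t = 1.0000: 31.539889
  t * PV_t at t = 2.0000: 58.515563
  t * PV_t at t = 3.0000: 81.422398
  t * PV_t at t = 4.0000: 100.707975
  t * PV_t at t = 5.0000: 116.776409
  t * PV_t at t = 6.0000: 129.992292
  t * PV_t at t = 7.0000: 4278.457801
Macaulay duration D = (sum_t t * PV_t) / P = 4797.412328 / 769.344385 = 6.235715

Answer: Macaulay duration = 6.2357 years


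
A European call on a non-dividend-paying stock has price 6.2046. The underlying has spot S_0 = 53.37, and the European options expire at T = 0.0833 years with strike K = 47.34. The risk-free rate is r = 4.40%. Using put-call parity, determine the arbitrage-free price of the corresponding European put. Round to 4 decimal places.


Put-call parity: C - P = S_0 * exp(-qT) - K * exp(-rT).
S_0 * exp(-qT) = 53.3700 * 1.00000000 = 53.37000000
K * exp(-rT) = 47.3400 * 0.99634151 = 47.16680702
P = C - S*exp(-qT) + K*exp(-rT)
P = 6.2046 - 53.37000000 + 47.16680702 = 0.0014

Answer: Put price = 0.0014


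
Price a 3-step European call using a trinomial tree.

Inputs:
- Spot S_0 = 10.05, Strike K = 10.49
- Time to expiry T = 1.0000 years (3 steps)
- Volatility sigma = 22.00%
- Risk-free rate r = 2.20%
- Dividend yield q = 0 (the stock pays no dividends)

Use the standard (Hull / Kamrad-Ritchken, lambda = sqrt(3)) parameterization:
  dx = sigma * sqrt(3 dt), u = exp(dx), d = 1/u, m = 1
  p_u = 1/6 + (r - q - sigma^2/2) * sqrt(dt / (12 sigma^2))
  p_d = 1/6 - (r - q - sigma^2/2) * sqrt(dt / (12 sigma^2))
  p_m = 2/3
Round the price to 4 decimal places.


dt = T/N = 0.333333; dx = sigma*sqrt(3*dt) = 0.220000
u = exp(dx) = 1.246077; d = 1/u = 0.802519
p_u = 0.165000, p_m = 0.666667, p_d = 0.168333
Discount per step: exp(-r*dt) = 0.992693
Stock lattice S(k, j) with j the centered position index:
  k=0: S(0,+0) = 10.0500
  k=1: S(1,-1) = 8.0653; S(1,+0) = 10.0500; S(1,+1) = 12.5231
  k=2: S(2,-2) = 6.4726; S(2,-1) = 8.0653; S(2,+0) = 10.0500; S(2,+1) = 12.5231; S(2,+2) = 15.6047
  k=3: S(3,-3) = 5.1944; S(3,-2) = 6.4726; S(3,-1) = 8.0653; S(3,+0) = 10.0500; S(3,+1) = 12.5231; S(3,+2) = 15.6047; S(3,+3) = 19.4447
Terminal payoffs V(N, j) = max(S_T - K, 0):
  V(3,-3) = 0.000000; V(3,-2) = 0.000000; V(3,-1) = 0.000000; V(3,+0) = 0.000000; V(3,+1) = 2.033071; V(3,+2) = 5.114708; V(3,+3) = 8.954663
Backward induction: V(k, j) = exp(-r*dt) * [p_u * V(k+1, j+1) + p_m * V(k+1, j) + p_d * V(k+1, j-1)]
  V(2,-2) = exp(-r*dt) * [p_u*0.000000 + p_m*0.000000 + p_d*0.000000] = 0.000000
  V(2,-1) = exp(-r*dt) * [p_u*0.000000 + p_m*0.000000 + p_d*0.000000] = 0.000000
  V(2,+0) = exp(-r*dt) * [p_u*2.033071 + p_m*0.000000 + p_d*0.000000] = 0.333006
  V(2,+1) = exp(-r*dt) * [p_u*5.114708 + p_m*2.033071 + p_d*0.000000] = 2.183238
  V(2,+2) = exp(-r*dt) * [p_u*8.954663 + p_m*5.114708 + p_d*2.033071] = 5.191348
  V(1,-1) = exp(-r*dt) * [p_u*0.333006 + p_m*0.000000 + p_d*0.000000] = 0.054544
  V(1,+0) = exp(-r*dt) * [p_u*2.183238 + p_m*0.333006 + p_d*0.000000] = 0.577984
  V(1,+1) = exp(-r*dt) * [p_u*5.191348 + p_m*2.183238 + p_d*0.333006] = 2.350818
  V(0,+0) = exp(-r*dt) * [p_u*2.350818 + p_m*0.577984 + p_d*0.054544] = 0.776673

Answer: Price = V(0,0) = 0.7767


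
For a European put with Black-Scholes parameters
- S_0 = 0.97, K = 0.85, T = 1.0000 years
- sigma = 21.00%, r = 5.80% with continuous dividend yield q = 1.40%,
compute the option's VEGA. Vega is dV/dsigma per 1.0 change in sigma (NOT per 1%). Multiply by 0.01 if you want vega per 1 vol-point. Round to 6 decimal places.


Answer: Vega = 0.244539

Derivation:
d1 = 0.9433796286; d2 = 0.7333796286
phi(d1) = 0.2556563561; exp(-qT) = 0.9860975443; exp(-rT) = 0.9436499474
Vega = S * exp(-qT) * phi(d1) * sqrt(T) = 0.9700 * 0.9860975443 * 0.2556563561 * 1.0000000000 = 0.244539


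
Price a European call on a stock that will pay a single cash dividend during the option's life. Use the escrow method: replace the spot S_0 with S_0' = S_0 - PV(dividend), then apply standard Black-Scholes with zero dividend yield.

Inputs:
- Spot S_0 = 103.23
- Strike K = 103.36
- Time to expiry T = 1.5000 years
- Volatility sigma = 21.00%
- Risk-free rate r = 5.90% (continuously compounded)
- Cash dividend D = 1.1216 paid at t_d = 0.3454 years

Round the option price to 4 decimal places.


Answer: Price = 14.2679

Derivation:
PV(D) = D * exp(-r * t_d) = 1.1216 * 0.97982764 = 1.09897468
S_0' = S_0 - PV(D) = 103.2300 - 1.09897468 = 102.13102532
d1 = (ln(S_0'/K) + (r + sigma^2/2)*T) / (sigma*sqrt(T)) = 0.42618598
d2 = d1 - sigma*sqrt(T) = 0.16898956
exp(-rT) = 0.91530311
N(d1) = 0.66501384; N(d2) = 0.56709757
C = S_0' * N(d1) - K * exp(-rT) * N(d2) = 102.13102532 * 0.66501384 - 103.3600 * 0.91530311 * 0.56709757 = 14.2679


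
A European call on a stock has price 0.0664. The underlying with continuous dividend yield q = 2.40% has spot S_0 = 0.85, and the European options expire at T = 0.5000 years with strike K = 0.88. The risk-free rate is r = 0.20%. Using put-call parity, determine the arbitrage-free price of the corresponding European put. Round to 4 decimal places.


Answer: Put price = 0.1057

Derivation:
Put-call parity: C - P = S_0 * exp(-qT) - K * exp(-rT).
S_0 * exp(-qT) = 0.8500 * 0.98807171 = 0.83986096
K * exp(-rT) = 0.8800 * 0.99900050 = 0.87912044
P = C - S*exp(-qT) + K*exp(-rT)
P = 0.0664 - 0.83986096 + 0.87912044 = 0.1057


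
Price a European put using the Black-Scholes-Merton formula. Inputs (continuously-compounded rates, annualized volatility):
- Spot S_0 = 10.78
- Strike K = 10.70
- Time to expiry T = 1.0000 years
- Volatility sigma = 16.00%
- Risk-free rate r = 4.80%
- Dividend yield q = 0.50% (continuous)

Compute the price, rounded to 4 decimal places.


Answer: Price = 0.4361

Derivation:
d1 = (ln(S/K) + (r - q + 0.5*sigma^2) * T) / (sigma * sqrt(T)) = 0.39530515
d2 = d1 - sigma * sqrt(T) = 0.23530515
exp(-rT) = 0.95313379; exp(-qT) = 0.99501248
P = K * exp(-rT) * N(-d2) - S_0 * exp(-qT) * N(-d1)
N(-d1) = 0.34630885; N(-d2) = 0.40698595
P = 10.7000 * 0.95313379 * 0.40698595 - 10.7800 * 0.99501248 * 0.34630885 = 0.4361


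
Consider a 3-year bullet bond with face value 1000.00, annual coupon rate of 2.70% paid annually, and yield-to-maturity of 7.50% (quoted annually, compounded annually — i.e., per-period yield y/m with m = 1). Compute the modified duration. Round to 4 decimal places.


Coupon per period c = face * coupon_rate / m = 27.000000
Periods per year m = 1; per-period yield y/m = 0.075000
Number of cashflows N = 3
Cashflows (t years, CF_t, discount factor 1/(1+y/m)^(m*t), PV):
  t = 1.0000: CF_t = 27.000000, DF = 0.930233, PV = 25.116279
  t = 2.0000: CF_t = 27.000000, DF = 0.865333, PV = 23.363981
  t = 3.0000: CF_t = 1027.000000, DF = 0.804961, PV = 826.694505
Price P = sum_t PV_t = 875.174764
First compute Macaulay numerator sum_t t * PV_t:
  t * PV_t at t = 1.0000: 25.116279
  t * PV_t at t = 2.0000: 46.727961
  t * PV_t at t = 3.0000: 2480.083515
Macaulay duration D = 2551.927755 / 875.174764 = 2.915906
Modified duration = D / (1 + y/m) = 2.915906 / (1 + 0.075000) = 2.712471

Answer: Modified duration = 2.7125


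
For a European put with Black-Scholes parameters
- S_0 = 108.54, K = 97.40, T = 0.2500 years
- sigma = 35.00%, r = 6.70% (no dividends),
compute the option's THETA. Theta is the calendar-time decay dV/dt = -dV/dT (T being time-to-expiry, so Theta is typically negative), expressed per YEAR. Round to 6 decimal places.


Answer: Theta = -9.284555

Derivation:
d1 = 0.8020289028; d2 = 0.6270289028
phi(d1) = 0.2892211341; exp(-qT) = 1.0000000000; exp(-rT) = 0.9833895013
Theta = -S*exp(-qT)*phi(d1)*sigma/(2*sqrt(T)) + r*K*exp(-rT)*N(-d2) - q*S*exp(-qT)*N(-d1)
N(-d1) = 0.2112681197; N(-d2) = 0.2653201448; sqrt(T) = 0.5000000000
Term 1 = -108.5400 * 1.0000000000 * 0.2892211341 * 0.3500 / (2 * 0.5000000000) = -10.9872216633
Term 2 = 0.0670 * 97.4000 * 0.9833895013 * 0.2653201448 = 1.7026663483
Term 3 = 0 (no dividend yield, q = 0)
Theta = -10.9872216633 + (1.7026663483) + (0.0000000000) = -9.284555


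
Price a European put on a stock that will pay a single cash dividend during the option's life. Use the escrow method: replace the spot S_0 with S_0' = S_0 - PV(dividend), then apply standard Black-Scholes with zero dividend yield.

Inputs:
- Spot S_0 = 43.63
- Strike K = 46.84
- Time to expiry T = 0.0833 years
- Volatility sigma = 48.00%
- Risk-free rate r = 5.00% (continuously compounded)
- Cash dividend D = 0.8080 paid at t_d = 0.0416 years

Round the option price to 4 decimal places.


PV(D) = D * exp(-r * t_d) = 0.8080 * 0.99792216 = 0.80632111
S_0' = S_0 - PV(D) = 43.6300 - 0.80632111 = 42.82367889
d1 = (ln(S_0'/K) + (r + sigma^2/2)*T) / (sigma*sqrt(T)) = -0.54776371
d2 = d1 - sigma*sqrt(T) = -0.68630006
exp(-rT) = 0.99584366
N(-d1) = 0.70807292; N(-d2) = 0.75373804
P = K * exp(-rT) * N(-d2) - S_0' * N(-d1) = 46.8400 * 0.99584366 * 0.75373804 - 42.82367889 * 0.70807292 = 4.8361

Answer: Price = 4.8361


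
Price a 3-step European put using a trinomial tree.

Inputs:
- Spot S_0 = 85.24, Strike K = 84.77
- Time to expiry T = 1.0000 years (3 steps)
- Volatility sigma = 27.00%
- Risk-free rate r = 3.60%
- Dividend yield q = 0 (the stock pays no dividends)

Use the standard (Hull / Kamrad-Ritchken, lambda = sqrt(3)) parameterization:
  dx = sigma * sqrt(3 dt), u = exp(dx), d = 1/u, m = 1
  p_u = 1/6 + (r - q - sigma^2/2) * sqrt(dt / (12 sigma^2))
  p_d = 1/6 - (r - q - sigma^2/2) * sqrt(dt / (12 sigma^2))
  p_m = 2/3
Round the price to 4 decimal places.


dt = T/N = 0.333333; dx = sigma*sqrt(3*dt) = 0.270000
u = exp(dx) = 1.309964; d = 1/u = 0.763379
p_u = 0.166389, p_m = 0.666667, p_d = 0.166944
Discount per step: exp(-r*dt) = 0.988072
Stock lattice S(k, j) with j the centered position index:
  k=0: S(0,+0) = 85.2400
  k=1: S(1,-1) = 65.0705; S(1,+0) = 85.2400; S(1,+1) = 111.6614
  k=2: S(2,-2) = 49.6735; S(2,-1) = 65.0705; S(2,+0) = 85.2400; S(2,+1) = 111.6614; S(2,+2) = 146.2724
  k=3: S(3,-3) = 37.9197; S(3,-2) = 49.6735; S(3,-1) = 65.0705; S(3,+0) = 85.2400; S(3,+1) = 111.6614; S(3,+2) = 146.2724; S(3,+3) = 191.6117
Terminal payoffs V(N, j) = max(K - S_T, 0):
  V(3,-3) = 46.850298; V(3,-2) = 35.096539; V(3,-1) = 19.699532; V(3,+0) = 0.000000; V(3,+1) = 0.000000; V(3,+2) = 0.000000; V(3,+3) = 0.000000
Backward induction: V(k, j) = exp(-r*dt) * [p_u * V(k+1, j+1) + p_m * V(k+1, j) + p_d * V(k+1, j-1)]
  V(2,-2) = exp(-r*dt) * [p_u*19.699532 + p_m*35.096539 + p_d*46.850298] = 34.085384
  V(2,-1) = exp(-r*dt) * [p_u*0.000000 + p_m*19.699532 + p_d*35.096539] = 18.765649
  V(2,+0) = exp(-r*dt) * [p_u*0.000000 + p_m*0.000000 + p_d*19.699532] = 3.249499
  V(2,+1) = exp(-r*dt) * [p_u*0.000000 + p_m*0.000000 + p_d*0.000000] = 0.000000
  V(2,+2) = exp(-r*dt) * [p_u*0.000000 + p_m*0.000000 + p_d*0.000000] = 0.000000
  V(1,-1) = exp(-r*dt) * [p_u*3.249499 + p_m*18.765649 + p_d*34.085384] = 18.517925
  V(1,+0) = exp(-r*dt) * [p_u*0.000000 + p_m*3.249499 + p_d*18.765649] = 5.235943
  V(1,+1) = exp(-r*dt) * [p_u*0.000000 + p_m*0.000000 + p_d*3.249499] = 0.536015
  V(0,+0) = exp(-r*dt) * [p_u*0.536015 + p_m*5.235943 + p_d*18.517925] = 6.591704

Answer: Price = V(0,0) = 6.5917


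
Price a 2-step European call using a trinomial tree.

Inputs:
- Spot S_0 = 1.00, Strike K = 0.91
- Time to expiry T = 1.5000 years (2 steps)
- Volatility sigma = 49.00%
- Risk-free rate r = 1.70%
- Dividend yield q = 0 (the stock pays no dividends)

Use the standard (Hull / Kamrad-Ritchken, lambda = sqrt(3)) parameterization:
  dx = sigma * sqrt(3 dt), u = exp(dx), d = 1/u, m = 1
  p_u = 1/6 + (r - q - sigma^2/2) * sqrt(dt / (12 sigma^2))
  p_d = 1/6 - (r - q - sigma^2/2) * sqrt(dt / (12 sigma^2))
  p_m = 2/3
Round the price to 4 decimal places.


dt = T/N = 0.750000; dx = sigma*sqrt(3*dt) = 0.735000
u = exp(dx) = 2.085482; d = 1/u = 0.479505
p_u = 0.114090, p_m = 0.666667, p_d = 0.219243
Discount per step: exp(-r*dt) = 0.987331
Stock lattice S(k, j) with j the centered position index:
  k=0: S(0,+0) = 1.0000
  k=1: S(1,-1) = 0.4795; S(1,+0) = 1.0000; S(1,+1) = 2.0855
  k=2: S(2,-2) = 0.2299; S(2,-1) = 0.4795; S(2,+0) = 1.0000; S(2,+1) = 2.0855; S(2,+2) = 4.3492
Terminal payoffs V(N, j) = max(S_T - K, 0):
  V(2,-2) = 0.000000; V(2,-1) = 0.000000; V(2,+0) = 0.090000; V(2,+1) = 1.175482; V(2,+2) = 3.439235
Backward induction: V(k, j) = exp(-r*dt) * [p_u * V(k+1, j+1) + p_m * V(k+1, j) + p_d * V(k+1, j-1)]
  V(1,-1) = exp(-r*dt) * [p_u*0.090000 + p_m*0.000000 + p_d*0.000000] = 0.010138
  V(1,+0) = exp(-r*dt) * [p_u*1.175482 + p_m*0.090000 + p_d*0.000000] = 0.191652
  V(1,+1) = exp(-r*dt) * [p_u*3.439235 + p_m*1.175482 + p_d*0.090000] = 1.180620
  V(0,+0) = exp(-r*dt) * [p_u*1.180620 + p_m*0.191652 + p_d*0.010138] = 0.261334

Answer: Price = V(0,0) = 0.2613


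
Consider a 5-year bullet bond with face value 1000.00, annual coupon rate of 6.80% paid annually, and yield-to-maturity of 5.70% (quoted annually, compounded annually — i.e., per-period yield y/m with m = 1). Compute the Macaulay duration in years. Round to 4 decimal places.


Answer: Macaulay duration = 4.4176 years

Derivation:
Coupon per period c = face * coupon_rate / m = 68.000000
Periods per year m = 1; per-period yield y/m = 0.057000
Number of cashflows N = 5
Cashflows (t years, CF_t, discount factor 1/(1+y/m)^(m*t), PV):
  t = 1.0000: CF_t = 68.000000, DF = 0.946074, PV = 64.333018
  t = 2.0000: CF_t = 68.000000, DF = 0.895056, PV = 60.863782
  t = 3.0000: CF_t = 68.000000, DF = 0.846789, PV = 57.581629
  t = 4.0000: CF_t = 68.000000, DF = 0.801125, PV = 54.476471
  t = 5.0000: CF_t = 1068.000000, DF = 0.757923, PV = 809.461721
Price P = sum_t PV_t = 1046.716622
Macaulay numerator sum_t t * PV_t:
  t * PV_t at t = 1.0000: 64.333018
  t * PV_t at t = 2.0000: 121.727565
  t * PV_t at t = 3.0000: 172.744888
  t * PV_t at t = 4.0000: 217.905883
  t * PV_t at t = 5.0000: 4047.308606
Macaulay duration D = (sum_t t * PV_t) / P = 4624.019960 / 1046.716622 = 4.417643


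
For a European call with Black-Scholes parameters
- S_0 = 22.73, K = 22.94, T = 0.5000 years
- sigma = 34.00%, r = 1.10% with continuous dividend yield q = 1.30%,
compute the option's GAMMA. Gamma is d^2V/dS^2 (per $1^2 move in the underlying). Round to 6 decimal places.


Answer: Gamma = 0.072312

Derivation:
d1 = 0.0777964128; d2 = -0.1626198928
phi(d1) = 0.3977368497; exp(-qT) = 0.9935210793; exp(-rT) = 0.9945150973
Gamma = exp(-qT) * phi(d1) / (S * sigma * sqrt(T)) = 0.9935210793 * 0.3977368497 / (22.7300 * 0.3400 * 0.7071067812) = 0.072312


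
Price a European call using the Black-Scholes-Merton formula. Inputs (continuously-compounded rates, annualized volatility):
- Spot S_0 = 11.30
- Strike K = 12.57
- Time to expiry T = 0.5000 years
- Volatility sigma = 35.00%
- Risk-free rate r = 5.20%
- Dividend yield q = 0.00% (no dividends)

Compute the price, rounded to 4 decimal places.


Answer: Price = 0.7463

Derivation:
d1 = (ln(S/K) + (r - q + 0.5*sigma^2) * T) / (sigma * sqrt(T)) = -0.20156704
d2 = d1 - sigma * sqrt(T) = -0.44905441
exp(-rT) = 0.97433509; exp(-qT) = 1.00000000
C = S_0 * exp(-qT) * N(d1) - K * exp(-rT) * N(d2)
N(d1) = 0.42012761; N(d2) = 0.32669620
C = 11.3000 * 1.00000000 * 0.42012761 - 12.5700 * 0.97433509 * 0.32669620 = 0.7463


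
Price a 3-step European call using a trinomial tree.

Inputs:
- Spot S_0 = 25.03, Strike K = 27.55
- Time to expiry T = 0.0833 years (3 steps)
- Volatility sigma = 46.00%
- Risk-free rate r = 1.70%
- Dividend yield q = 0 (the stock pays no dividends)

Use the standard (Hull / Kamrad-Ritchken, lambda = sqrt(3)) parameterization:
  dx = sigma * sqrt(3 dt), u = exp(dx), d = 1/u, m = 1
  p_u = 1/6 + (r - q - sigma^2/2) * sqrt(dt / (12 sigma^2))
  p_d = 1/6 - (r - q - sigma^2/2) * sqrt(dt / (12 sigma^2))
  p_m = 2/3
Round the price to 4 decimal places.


dt = T/N = 0.027767; dx = sigma*sqrt(3*dt) = 0.132764
u = exp(dx) = 1.141980; d = 1/u = 0.875672
p_u = 0.157381, p_m = 0.666667, p_d = 0.175953
Discount per step: exp(-r*dt) = 0.999528
Stock lattice S(k, j) with j the centered position index:
  k=0: S(0,+0) = 25.0300
  k=1: S(1,-1) = 21.9181; S(1,+0) = 25.0300; S(1,+1) = 28.5838
  k=2: S(2,-2) = 19.1930; S(2,-1) = 21.9181; S(2,+0) = 25.0300; S(2,+1) = 28.5838; S(2,+2) = 32.6421
  k=3: S(3,-3) = 16.8068; S(3,-2) = 19.1930; S(3,-1) = 21.9181; S(3,+0) = 25.0300; S(3,+1) = 28.5838; S(3,+2) = 32.6421; S(3,+3) = 37.2766
Terminal payoffs V(N, j) = max(S_T - K, 0):
  V(3,-3) = 0.000000; V(3,-2) = 0.000000; V(3,-1) = 0.000000; V(3,+0) = 0.000000; V(3,+1) = 1.033771; V(3,+2) = 5.092108; V(3,+3) = 9.726649
Backward induction: V(k, j) = exp(-r*dt) * [p_u * V(k+1, j+1) + p_m * V(k+1, j) + p_d * V(k+1, j-1)]
  V(2,-2) = exp(-r*dt) * [p_u*0.000000 + p_m*0.000000 + p_d*0.000000] = 0.000000
  V(2,-1) = exp(-r*dt) * [p_u*0.000000 + p_m*0.000000 + p_d*0.000000] = 0.000000
  V(2,+0) = exp(-r*dt) * [p_u*1.033771 + p_m*0.000000 + p_d*0.000000] = 0.162619
  V(2,+1) = exp(-r*dt) * [p_u*5.092108 + p_m*1.033771 + p_d*0.000000] = 1.489877
  V(2,+2) = exp(-r*dt) * [p_u*9.726649 + p_m*5.092108 + p_d*1.033771] = 5.105010
  V(1,-1) = exp(-r*dt) * [p_u*0.162619 + p_m*0.000000 + p_d*0.000000] = 0.025581
  V(1,+0) = exp(-r*dt) * [p_u*1.489877 + p_m*0.162619 + p_d*0.000000] = 0.342729
  V(1,+1) = exp(-r*dt) * [p_u*5.105010 + p_m*1.489877 + p_d*0.162619] = 1.824433
  V(0,+0) = exp(-r*dt) * [p_u*1.824433 + p_m*0.342729 + p_d*0.025581] = 0.519872

Answer: Price = V(0,0) = 0.5199


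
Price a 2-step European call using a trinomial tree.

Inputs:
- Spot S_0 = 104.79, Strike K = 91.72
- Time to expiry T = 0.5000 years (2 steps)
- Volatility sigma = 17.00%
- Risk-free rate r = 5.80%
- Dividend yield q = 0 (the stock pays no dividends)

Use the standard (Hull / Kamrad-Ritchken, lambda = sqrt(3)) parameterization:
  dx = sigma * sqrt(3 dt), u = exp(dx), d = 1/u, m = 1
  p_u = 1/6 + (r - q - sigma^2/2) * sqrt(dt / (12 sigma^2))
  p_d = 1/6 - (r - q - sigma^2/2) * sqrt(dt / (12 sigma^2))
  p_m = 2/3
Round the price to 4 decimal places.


dt = T/N = 0.250000; dx = sigma*sqrt(3*dt) = 0.147224
u = exp(dx) = 1.158614; d = 1/u = 0.863100
p_u = 0.203643, p_m = 0.666667, p_d = 0.129691
Discount per step: exp(-r*dt) = 0.985605
Stock lattice S(k, j) with j the centered position index:
  k=0: S(0,+0) = 104.7900
  k=1: S(1,-1) = 90.4443; S(1,+0) = 104.7900; S(1,+1) = 121.4111
  k=2: S(2,-2) = 78.0625; S(2,-1) = 90.4443; S(2,+0) = 104.7900; S(2,+1) = 121.4111; S(2,+2) = 140.6686
Terminal payoffs V(N, j) = max(S_T - K, 0):
  V(2,-2) = 0.000000; V(2,-1) = 0.000000; V(2,+0) = 13.070000; V(2,+1) = 29.691144; V(2,+2) = 48.948630
Backward induction: V(k, j) = exp(-r*dt) * [p_u * V(k+1, j+1) + p_m * V(k+1, j) + p_d * V(k+1, j-1)]
  V(1,-1) = exp(-r*dt) * [p_u*13.070000 + p_m*0.000000 + p_d*0.000000] = 2.623293
  V(1,+0) = exp(-r*dt) * [p_u*29.691144 + p_m*13.070000 + p_d*0.000000] = 14.547242
  V(1,+1) = exp(-r*dt) * [p_u*48.948630 + p_m*29.691144 + p_d*13.070000] = 31.004340
  V(0,+0) = exp(-r*dt) * [p_u*31.004340 + p_m*14.547242 + p_d*2.623293] = 16.116785

Answer: Price = V(0,0) = 16.1168


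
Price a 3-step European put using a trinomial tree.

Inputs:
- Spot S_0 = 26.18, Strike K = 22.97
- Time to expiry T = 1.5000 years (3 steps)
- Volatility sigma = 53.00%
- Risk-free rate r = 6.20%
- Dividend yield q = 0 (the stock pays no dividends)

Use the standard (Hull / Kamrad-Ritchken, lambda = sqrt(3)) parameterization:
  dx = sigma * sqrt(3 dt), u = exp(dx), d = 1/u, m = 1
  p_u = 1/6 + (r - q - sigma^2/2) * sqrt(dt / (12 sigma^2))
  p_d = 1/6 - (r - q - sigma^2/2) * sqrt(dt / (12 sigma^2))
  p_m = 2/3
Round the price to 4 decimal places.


Answer: Price = V(0,0) = 3.6081

Derivation:
dt = T/N = 0.500000; dx = sigma*sqrt(3*dt) = 0.649115
u = exp(dx) = 1.913846; d = 1/u = 0.522508
p_u = 0.136452, p_m = 0.666667, p_d = 0.196881
Discount per step: exp(-r*dt) = 0.969476
Stock lattice S(k, j) with j the centered position index:
  k=0: S(0,+0) = 26.1800
  k=1: S(1,-1) = 13.6793; S(1,+0) = 26.1800; S(1,+1) = 50.1045
  k=2: S(2,-2) = 7.1475; S(2,-1) = 13.6793; S(2,+0) = 26.1800; S(2,+1) = 50.1045; S(2,+2) = 95.8923
  k=3: S(3,-3) = 3.7346; S(3,-2) = 7.1475; S(3,-1) = 13.6793; S(3,+0) = 26.1800; S(3,+1) = 50.1045; S(3,+2) = 95.8923; S(3,+3) = 183.5230
Terminal payoffs V(N, j) = max(K - S_T, 0):
  V(3,-3) = 19.235360; V(3,-2) = 15.822475; V(3,-1) = 9.290738; V(3,+0) = 0.000000; V(3,+1) = 0.000000; V(3,+2) = 0.000000; V(3,+3) = 0.000000
Backward induction: V(k, j) = exp(-r*dt) * [p_u * V(k+1, j+1) + p_m * V(k+1, j) + p_d * V(k+1, j-1)]
  V(2,-2) = exp(-r*dt) * [p_u*9.290738 + p_m*15.822475 + p_d*19.235360] = 15.126858
  V(2,-1) = exp(-r*dt) * [p_u*0.000000 + p_m*9.290738 + p_d*15.822475] = 9.024817
  V(2,+0) = exp(-r*dt) * [p_u*0.000000 + p_m*0.000000 + p_d*9.290738] = 1.773334
  V(2,+1) = exp(-r*dt) * [p_u*0.000000 + p_m*0.000000 + p_d*0.000000] = 0.000000
  V(2,+2) = exp(-r*dt) * [p_u*0.000000 + p_m*0.000000 + p_d*0.000000] = 0.000000
  V(1,-1) = exp(-r*dt) * [p_u*1.773334 + p_m*9.024817 + p_d*15.126858] = 8.954765
  V(1,+0) = exp(-r*dt) * [p_u*0.000000 + p_m*1.773334 + p_d*9.024817] = 2.868714
  V(1,+1) = exp(-r*dt) * [p_u*0.000000 + p_m*0.000000 + p_d*1.773334] = 0.338478
  V(0,+0) = exp(-r*dt) * [p_u*0.338478 + p_m*2.868714 + p_d*8.954765] = 3.608082


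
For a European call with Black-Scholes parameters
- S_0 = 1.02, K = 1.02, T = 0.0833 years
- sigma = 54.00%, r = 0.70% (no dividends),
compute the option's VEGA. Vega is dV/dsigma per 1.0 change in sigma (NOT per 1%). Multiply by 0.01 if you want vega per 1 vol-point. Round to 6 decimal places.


d1 = 0.0816680329; d2 = -0.0741853597
phi(d1) = 0.3976140901; exp(-qT) = 1.0000000000; exp(-rT) = 0.9994170700
Vega = S * exp(-qT) * phi(d1) * sqrt(T) = 1.0200 * 1.0000000000 * 0.3976140901 * 0.2886173938 = 0.117054

Answer: Vega = 0.117054


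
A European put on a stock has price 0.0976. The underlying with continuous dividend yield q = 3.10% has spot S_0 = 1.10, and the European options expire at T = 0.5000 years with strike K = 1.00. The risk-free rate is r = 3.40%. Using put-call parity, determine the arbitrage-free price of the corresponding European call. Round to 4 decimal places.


Put-call parity: C - P = S_0 * exp(-qT) - K * exp(-rT).
S_0 * exp(-qT) = 1.1000 * 0.98461951 = 1.08308146
K * exp(-rT) = 1.0000 * 0.98314368 = 0.98314368
C = P + S*exp(-qT) - K*exp(-rT)
C = 0.0976 + 1.08308146 - 0.98314368 = 0.1975

Answer: Call price = 0.1975


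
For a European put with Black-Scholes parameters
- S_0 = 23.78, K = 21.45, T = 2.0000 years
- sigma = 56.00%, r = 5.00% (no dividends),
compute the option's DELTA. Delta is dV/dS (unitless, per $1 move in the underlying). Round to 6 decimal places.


d1 = 0.6524578390; d2 = -0.1395017559
phi(d1) = 0.3224558185; exp(-qT) = 1.0000000000; exp(-rT) = 0.9048374180
N(-d1) = 0.2570529313
Delta = -exp(-qT) * N(-d1) = -1.0000000000 * 0.2570529313 = -0.257053

Answer: Delta = -0.257053


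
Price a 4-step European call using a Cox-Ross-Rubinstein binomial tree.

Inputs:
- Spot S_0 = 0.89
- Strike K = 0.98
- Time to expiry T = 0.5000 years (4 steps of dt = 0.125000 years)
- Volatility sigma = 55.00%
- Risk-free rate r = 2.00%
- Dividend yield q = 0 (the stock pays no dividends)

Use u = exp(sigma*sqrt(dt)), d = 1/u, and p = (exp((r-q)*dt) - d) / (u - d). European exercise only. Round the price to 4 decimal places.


Answer: Price = V(0,0) = 0.1103

Derivation:
dt = T/N = 0.125000
u = exp(sigma*sqrt(dt)) = 1.214648; d = 1/u = 0.823284
p = (exp((r-q)*dt) - d) / (u - d) = 0.457935
Discount per step: exp(-r*dt) = 0.997503
Stock lattice S(k, i) with i counting down-moves:
  k=0: S(0,0) = 0.8900
  k=1: S(1,0) = 1.0810; S(1,1) = 0.7327
  k=2: S(2,0) = 1.3131; S(2,1) = 0.8900; S(2,2) = 0.6032
  k=3: S(3,0) = 1.5949; S(3,1) = 1.0810; S(3,2) = 0.7327; S(3,3) = 0.4966
  k=4: S(4,0) = 1.9373; S(4,1) = 1.3131; S(4,2) = 0.8900; S(4,3) = 0.6032; S(4,4) = 0.4089
Terminal payoffs V(N, i) = max(S_T - K, 0):
  V(4,0) = 0.957278; V(4,1) = 0.333079; V(4,2) = 0.000000; V(4,3) = 0.000000; V(4,4) = 0.000000
Backward induction: V(k, i) = exp(-r*dt) * [p * V(k+1, i) + (1-p) * V(k+1, i+1)].
  V(3,0) = exp(-r*dt) * [p*0.957278 + (1-p)*0.333079] = 0.617376
  V(3,1) = exp(-r*dt) * [p*0.333079 + (1-p)*0.000000] = 0.152148
  V(3,2) = exp(-r*dt) * [p*0.000000 + (1-p)*0.000000] = 0.000000
  V(3,3) = exp(-r*dt) * [p*0.000000 + (1-p)*0.000000] = 0.000000
  V(2,0) = exp(-r*dt) * [p*0.617376 + (1-p)*0.152148] = 0.364280
  V(2,1) = exp(-r*dt) * [p*0.152148 + (1-p)*0.000000] = 0.069500
  V(2,2) = exp(-r*dt) * [p*0.000000 + (1-p)*0.000000] = 0.000000
  V(1,0) = exp(-r*dt) * [p*0.364280 + (1-p)*0.069500] = 0.203979
  V(1,1) = exp(-r*dt) * [p*0.069500 + (1-p)*0.000000] = 0.031747
  V(0,0) = exp(-r*dt) * [p*0.203979 + (1-p)*0.031747] = 0.110342


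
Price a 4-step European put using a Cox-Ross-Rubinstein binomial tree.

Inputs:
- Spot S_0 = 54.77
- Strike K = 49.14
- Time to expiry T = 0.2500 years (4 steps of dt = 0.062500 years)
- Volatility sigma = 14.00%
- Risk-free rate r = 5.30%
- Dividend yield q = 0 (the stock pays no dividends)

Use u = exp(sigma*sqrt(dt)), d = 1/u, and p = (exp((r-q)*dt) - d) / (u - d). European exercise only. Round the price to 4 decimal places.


Answer: Price = V(0,0) = 0.0682

Derivation:
dt = T/N = 0.062500
u = exp(sigma*sqrt(dt)) = 1.035620; d = 1/u = 0.965605
p = (exp((r-q)*dt) - d) / (u - d) = 0.538641
Discount per step: exp(-r*dt) = 0.996693
Stock lattice S(k, i) with i counting down-moves:
  k=0: S(0,0) = 54.7700
  k=1: S(1,0) = 56.7209; S(1,1) = 52.8862
  k=2: S(2,0) = 58.7413; S(2,1) = 54.7700; S(2,2) = 51.0672
  k=3: S(3,0) = 60.8336; S(3,1) = 56.7209; S(3,2) = 52.8862; S(3,3) = 49.3108
  k=4: S(4,0) = 63.0005; S(4,1) = 58.7413; S(4,2) = 54.7700; S(4,3) = 51.0672; S(4,4) = 47.6148
Terminal payoffs V(N, i) = max(K - S_T, 0):
  V(4,0) = 0.000000; V(4,1) = 0.000000; V(4,2) = 0.000000; V(4,3) = 0.000000; V(4,4) = 1.525249
Backward induction: V(k, i) = exp(-r*dt) * [p * V(k+1, i) + (1-p) * V(k+1, i+1)].
  V(3,0) = exp(-r*dt) * [p*0.000000 + (1-p)*0.000000] = 0.000000
  V(3,1) = exp(-r*dt) * [p*0.000000 + (1-p)*0.000000] = 0.000000
  V(3,2) = exp(-r*dt) * [p*0.000000 + (1-p)*0.000000] = 0.000000
  V(3,3) = exp(-r*dt) * [p*0.000000 + (1-p)*1.525249] = 0.701360
  V(2,0) = exp(-r*dt) * [p*0.000000 + (1-p)*0.000000] = 0.000000
  V(2,1) = exp(-r*dt) * [p*0.000000 + (1-p)*0.000000] = 0.000000
  V(2,2) = exp(-r*dt) * [p*0.000000 + (1-p)*0.701360] = 0.322509
  V(1,0) = exp(-r*dt) * [p*0.000000 + (1-p)*0.000000] = 0.000000
  V(1,1) = exp(-r*dt) * [p*0.000000 + (1-p)*0.322509] = 0.148300
  V(0,0) = exp(-r*dt) * [p*0.000000 + (1-p)*0.148300] = 0.068193
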